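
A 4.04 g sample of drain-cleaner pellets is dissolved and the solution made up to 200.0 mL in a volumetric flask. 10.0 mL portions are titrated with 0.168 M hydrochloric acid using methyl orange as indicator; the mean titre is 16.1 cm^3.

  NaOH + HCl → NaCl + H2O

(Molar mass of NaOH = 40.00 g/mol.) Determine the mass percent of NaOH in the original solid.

n(HCl) per titration = 0.0161 × 0.168 = 2.70 × 10^-3 mol
n(NaOH) in each aliquot = 2.70 × 10^-3 mol (1:1 ratio)
n(NaOH) in the whole flask = 2.70 × 10^-3 × 200.0/10.0 = 0.0541 mol
mass of NaOH = 0.0541 × 40.00 = 2.16 g
% NaOH = 2.16 / 4.04 × 100 = 53.6 %

53.6 %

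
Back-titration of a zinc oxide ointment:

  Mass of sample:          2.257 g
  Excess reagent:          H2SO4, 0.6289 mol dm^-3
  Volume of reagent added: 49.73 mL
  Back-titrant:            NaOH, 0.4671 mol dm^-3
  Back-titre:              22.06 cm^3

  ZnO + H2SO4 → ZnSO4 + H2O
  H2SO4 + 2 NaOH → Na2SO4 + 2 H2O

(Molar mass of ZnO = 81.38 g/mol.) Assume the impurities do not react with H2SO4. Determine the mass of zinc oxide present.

2.126 g

n(H2SO4) added = 0.04973 × 0.6289 = 0.03128 mol
n(NaOH) used in back-titration = 0.02206 × 0.4671 = 0.01030 mol
From the 1:2 ratio, n(H2SO4) left over = 1/2 × 0.01030 = 5.152 × 10^-3 mol
n(H2SO4) consumed by analyte = 0.03128 − 5.152 × 10^-3 = 0.02612 mol
n(ZnO) = 0.02612 mol (1:1 ratio)
mass of ZnO = 0.02612 × 81.38 = 2.126 g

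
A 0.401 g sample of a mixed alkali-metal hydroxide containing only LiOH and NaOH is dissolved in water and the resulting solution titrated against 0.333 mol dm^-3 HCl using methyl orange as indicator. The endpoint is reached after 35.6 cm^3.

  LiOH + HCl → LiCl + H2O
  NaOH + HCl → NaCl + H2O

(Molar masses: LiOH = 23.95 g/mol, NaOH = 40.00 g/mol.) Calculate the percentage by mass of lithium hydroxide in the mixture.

27.2 %

n(HCl) = 0.0356 × 0.333 = 0.0119 mol
Let x = n(LiOH), y = n(NaOH).
Titrant: 1x + 1y = 0.0119;  mass: 23.95x + 40.00y = 0.401
Solving, x = 4.56 × 10^-3 mol, y = 7.29 × 10^-3 mol
mass of LiOH = 4.56 × 10^-3 × 23.95 = 0.109 g
% LiOH = 0.109 / 0.401 × 100 = 27.2 %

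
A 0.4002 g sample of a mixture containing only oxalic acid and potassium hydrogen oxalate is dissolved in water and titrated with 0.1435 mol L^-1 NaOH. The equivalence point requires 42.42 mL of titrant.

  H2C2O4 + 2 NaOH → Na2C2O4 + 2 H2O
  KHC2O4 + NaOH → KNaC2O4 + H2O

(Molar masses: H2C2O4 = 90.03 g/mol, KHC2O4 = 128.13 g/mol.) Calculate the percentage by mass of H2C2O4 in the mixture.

n(NaOH) = 0.04242 × 0.1435 = 6.087 × 10^-3 mol
Let x = n(H2C2O4), y = n(KHC2O4).
Titrant: 2x + 1y = 6.087 × 10^-3;  mass: 90.03x + 128.13y = 0.4002
Solving, x = 2.285 × 10^-3 mol, y = 1.518 × 10^-3 mol
mass of H2C2O4 = 2.285 × 10^-3 × 90.03 = 0.2057 g
% H2C2O4 = 0.2057 / 0.4002 × 100 = 51.39 %

51.39 %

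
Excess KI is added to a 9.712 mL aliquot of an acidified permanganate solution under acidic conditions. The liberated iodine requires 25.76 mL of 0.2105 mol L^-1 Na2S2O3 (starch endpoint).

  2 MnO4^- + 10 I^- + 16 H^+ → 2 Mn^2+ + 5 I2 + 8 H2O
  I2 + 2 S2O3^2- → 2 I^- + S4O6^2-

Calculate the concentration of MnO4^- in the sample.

n(S2O3^2-) = 0.02576 × 0.2105 = 5.422 × 10^-3 mol
n(I2) = n(S2O3^2-)/2 = 2.711 × 10^-3 mol
From the 2:5 ratio, n(MnO4^-) in the aliquot = 2/5 × 2.711 × 10^-3 = 1.084 × 10^-3 mol
[MnO4^-] = 1.084 × 10^-3 / 0.009712 = 0.1117 mol/L

0.1117 mol/L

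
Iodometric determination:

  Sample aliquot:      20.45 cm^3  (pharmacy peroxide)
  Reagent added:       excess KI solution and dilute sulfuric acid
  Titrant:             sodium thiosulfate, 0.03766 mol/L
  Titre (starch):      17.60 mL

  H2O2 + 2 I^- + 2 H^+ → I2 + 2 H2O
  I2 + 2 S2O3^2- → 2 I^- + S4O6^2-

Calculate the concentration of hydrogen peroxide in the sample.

n(S2O3^2-) = 0.01760 × 0.03766 = 6.628 × 10^-4 mol
n(I2) = n(S2O3^2-)/2 = 3.314 × 10^-4 mol
n(H2O2) in the aliquot = 3.314 × 10^-4 mol (1:1 ratio)
[H2O2] = 3.314 × 10^-4 / 0.02045 = 0.01621 mol/L

0.01621 mol/L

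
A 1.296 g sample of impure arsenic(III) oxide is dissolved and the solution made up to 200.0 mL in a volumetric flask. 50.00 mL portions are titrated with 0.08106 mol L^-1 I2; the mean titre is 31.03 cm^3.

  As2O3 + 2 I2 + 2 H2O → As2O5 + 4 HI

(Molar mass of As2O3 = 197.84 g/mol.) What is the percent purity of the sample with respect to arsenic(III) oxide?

76.79 %

n(I2) per titration = 0.03103 × 0.08106 = 2.515 × 10^-3 mol
From the 1:2 ratio, n(As2O3) in each aliquot = 1/2 × 2.515 × 10^-3 = 1.258 × 10^-3 mol
n(As2O3) in the whole flask = 1.258 × 10^-3 × 200.0/50.00 = 5.031 × 10^-3 mol
mass of As2O3 = 5.031 × 10^-3 × 197.84 = 0.9953 g
% As2O3 = 0.9953 / 1.296 × 100 = 76.79 %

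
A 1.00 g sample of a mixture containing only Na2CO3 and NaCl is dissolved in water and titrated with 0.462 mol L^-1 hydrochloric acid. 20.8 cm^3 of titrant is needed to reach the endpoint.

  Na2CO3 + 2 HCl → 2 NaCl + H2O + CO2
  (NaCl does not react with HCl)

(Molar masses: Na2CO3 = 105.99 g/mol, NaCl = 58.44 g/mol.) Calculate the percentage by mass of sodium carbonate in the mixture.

50.9 %

n(HCl) = 0.0208 × 0.462 = 9.61 × 10^-3 mol
Let x = n(Na2CO3), y = n(NaCl).
Titrant: 2x = 9.61 × 10^-3;  mass: 105.99x + 58.44y = 1.00
Solving, x = 4.80 × 10^-3 mol, y = 8.40 × 10^-3 mol
mass of Na2CO3 = 4.80 × 10^-3 × 105.99 = 0.509 g
% Na2CO3 = 0.509 / 1.00 × 100 = 50.9 %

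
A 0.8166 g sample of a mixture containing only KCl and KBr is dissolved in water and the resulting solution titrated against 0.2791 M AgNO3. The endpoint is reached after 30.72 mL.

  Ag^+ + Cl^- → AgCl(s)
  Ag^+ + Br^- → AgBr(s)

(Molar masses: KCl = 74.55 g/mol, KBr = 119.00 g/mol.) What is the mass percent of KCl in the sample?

41.84 %

n(AgNO3) = 0.03072 × 0.2791 = 8.574 × 10^-3 mol
Let x = n(KCl), y = n(KBr).
Titrant: 1x + 1y = 8.574 × 10^-3;  mass: 74.55x + 119.00y = 0.8166
Solving, x = 4.583 × 10^-3 mol, y = 3.991 × 10^-3 mol
mass of KCl = 4.583 × 10^-3 × 74.55 = 0.3416 g
% KCl = 0.3416 / 0.8166 × 100 = 41.84 %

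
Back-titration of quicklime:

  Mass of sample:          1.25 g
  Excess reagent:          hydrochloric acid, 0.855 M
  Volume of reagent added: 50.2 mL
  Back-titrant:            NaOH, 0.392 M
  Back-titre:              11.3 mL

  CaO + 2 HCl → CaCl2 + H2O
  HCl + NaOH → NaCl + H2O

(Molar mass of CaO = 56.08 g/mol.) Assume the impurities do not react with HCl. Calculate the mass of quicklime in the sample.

1.08 g

n(HCl) added = 0.0502 × 0.855 = 0.0429 mol
n(NaOH) used in back-titration = 0.0113 × 0.392 = 4.43 × 10^-3 mol
n(HCl) left over = 4.43 × 10^-3 mol (1:1 ratio)
n(HCl) consumed by analyte = 0.0429 − 4.43 × 10^-3 = 0.0385 mol
From the 1:2 ratio, n(CaO) = 1/2 × 0.0385 = 0.0192 mol
mass of CaO = 0.0192 × 56.08 = 1.08 g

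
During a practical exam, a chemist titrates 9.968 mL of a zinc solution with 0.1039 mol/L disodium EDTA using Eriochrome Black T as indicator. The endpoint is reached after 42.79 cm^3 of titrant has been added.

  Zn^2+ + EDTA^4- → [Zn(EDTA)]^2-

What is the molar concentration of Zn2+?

n(EDTA) = 0.04279 L × 0.1039 mol/L = 4.446 × 10^-3 mol
n(Zn2+) = 4.446 × 10^-3 mol (1:1 mole ratio)
[Zn2+] = 4.446 × 10^-3 mol / 0.009968 L = 0.4460 mol/L

0.4460 mol/L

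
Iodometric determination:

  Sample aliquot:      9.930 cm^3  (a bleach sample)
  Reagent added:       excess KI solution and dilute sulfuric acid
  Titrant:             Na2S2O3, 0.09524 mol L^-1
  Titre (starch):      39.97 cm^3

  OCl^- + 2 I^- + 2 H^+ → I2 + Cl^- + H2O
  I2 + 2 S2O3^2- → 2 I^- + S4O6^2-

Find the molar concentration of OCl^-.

n(S2O3^2-) = 0.03997 × 0.09524 = 3.807 × 10^-3 mol
n(I2) = n(S2O3^2-)/2 = 1.903 × 10^-3 mol
n(OCl^-) in the aliquot = 1.903 × 10^-3 mol (1:1 ratio)
[OCl^-] = 1.903 × 10^-3 / 0.009930 = 0.1917 mol/L

0.1917 mol/L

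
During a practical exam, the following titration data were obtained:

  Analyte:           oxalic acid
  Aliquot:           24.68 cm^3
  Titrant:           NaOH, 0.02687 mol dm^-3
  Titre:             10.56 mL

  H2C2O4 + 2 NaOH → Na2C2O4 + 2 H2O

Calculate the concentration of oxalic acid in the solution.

0.005749 mol/L

n(NaOH) = 0.01056 L × 0.02687 mol/L = 2.837 × 10^-4 mol
From the 1:2 mole ratio, n(H2C2O4) = 1/2 × 2.837 × 10^-4 = 1.419 × 10^-4 mol
[H2C2O4] = 1.419 × 10^-4 mol / 0.02468 L = 0.005749 mol/L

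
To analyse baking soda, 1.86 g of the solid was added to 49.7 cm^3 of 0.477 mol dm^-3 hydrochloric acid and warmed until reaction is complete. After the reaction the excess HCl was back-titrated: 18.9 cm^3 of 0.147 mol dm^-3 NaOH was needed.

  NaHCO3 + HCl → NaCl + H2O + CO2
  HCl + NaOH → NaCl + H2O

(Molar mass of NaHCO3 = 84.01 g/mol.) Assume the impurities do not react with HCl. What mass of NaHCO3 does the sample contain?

n(HCl) added = 0.0497 × 0.477 = 0.0237 mol
n(NaOH) used in back-titration = 0.0189 × 0.147 = 2.78 × 10^-3 mol
n(HCl) left over = 2.78 × 10^-3 mol (1:1 ratio)
n(HCl) consumed by analyte = 0.0237 − 2.78 × 10^-3 = 0.0209 mol
n(NaHCO3) = 0.0209 mol (1:1 ratio)
mass of NaHCO3 = 0.0209 × 84.01 = 1.76 g

1.76 g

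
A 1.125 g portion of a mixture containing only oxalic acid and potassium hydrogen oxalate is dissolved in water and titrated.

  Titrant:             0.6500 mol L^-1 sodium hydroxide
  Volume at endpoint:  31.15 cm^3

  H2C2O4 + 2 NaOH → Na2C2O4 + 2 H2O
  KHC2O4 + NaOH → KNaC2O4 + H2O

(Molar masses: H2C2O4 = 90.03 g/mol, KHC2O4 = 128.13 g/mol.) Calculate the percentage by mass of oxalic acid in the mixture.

70.74 %

n(NaOH) = 0.03115 × 0.6500 = 0.02025 mol
Let x = n(H2C2O4), y = n(KHC2O4).
Titrant: 2x + 1y = 0.02025;  mass: 90.03x + 128.13y = 1.125
Solving, x = 8.839 × 10^-3 mol, y = 2.569 × 10^-3 mol
mass of H2C2O4 = 8.839 × 10^-3 × 90.03 = 0.7958 g
% H2C2O4 = 0.7958 / 1.125 × 100 = 70.74 %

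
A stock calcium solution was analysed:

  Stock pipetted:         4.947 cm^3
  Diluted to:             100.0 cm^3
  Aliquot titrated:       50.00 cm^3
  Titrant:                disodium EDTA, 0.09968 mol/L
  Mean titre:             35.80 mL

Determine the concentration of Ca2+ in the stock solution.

1.443 mol/L

Ca^2+ + EDTA^4- → [Ca(EDTA)]^2-
n(EDTA) = 0.03580 × 0.09968 = 3.569 × 10^-3 mol
n(Ca2+) in the aliquot = 3.569 × 10^-3 mol (1:1 ratio)
[Ca2+]_dilute = 3.569 × 10^-3 / 0.05000 = 0.07137 mol/L
Dilution factor = 100.0 / 4.947 = 20.21
[Ca2+]_stock = 0.07137 × 20.21 = 1.443 mol/L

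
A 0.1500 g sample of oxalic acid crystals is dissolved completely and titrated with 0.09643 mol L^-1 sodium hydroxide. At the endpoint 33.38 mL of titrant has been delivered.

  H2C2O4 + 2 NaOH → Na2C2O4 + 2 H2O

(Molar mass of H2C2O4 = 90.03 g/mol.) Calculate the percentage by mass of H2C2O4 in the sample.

n(NaOH) = 0.03338 L × 0.09643 mol/L = 3.219 × 10^-3 mol
From the 1:2 ratio, n(H2C2O4) = 1/2 × 3.219 × 10^-3 = 1.609 × 10^-3 mol
mass of H2C2O4 = 1.609 × 10^-3 × 90.03 g/mol = 0.1449 g
% H2C2O4 = 0.1449 / 0.1500 × 100 = 96.60 %

96.60 %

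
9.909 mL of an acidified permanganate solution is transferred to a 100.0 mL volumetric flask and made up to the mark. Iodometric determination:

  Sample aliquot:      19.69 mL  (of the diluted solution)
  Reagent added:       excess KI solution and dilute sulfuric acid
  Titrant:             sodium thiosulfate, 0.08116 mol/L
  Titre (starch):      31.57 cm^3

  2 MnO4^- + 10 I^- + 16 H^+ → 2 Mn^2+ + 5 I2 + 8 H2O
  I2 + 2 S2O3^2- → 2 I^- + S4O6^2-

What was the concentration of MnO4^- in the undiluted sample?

0.2626 mol/L

n(S2O3^2-) = 0.03157 × 0.08116 = 2.562 × 10^-3 mol
n(I2) = n(S2O3^2-)/2 = 1.281 × 10^-3 mol
From the 2:5 ratio, n(MnO4^-) in the aliquot = 2/5 × 1.281 × 10^-3 = 5.124 × 10^-4 mol
[MnO4^-]_dilute = 5.124 × 10^-4 / 0.01969 = 0.02603 mol/L
[MnO4^-]_original = 0.02603 × 100.0/9.909 = 0.2626 mol/L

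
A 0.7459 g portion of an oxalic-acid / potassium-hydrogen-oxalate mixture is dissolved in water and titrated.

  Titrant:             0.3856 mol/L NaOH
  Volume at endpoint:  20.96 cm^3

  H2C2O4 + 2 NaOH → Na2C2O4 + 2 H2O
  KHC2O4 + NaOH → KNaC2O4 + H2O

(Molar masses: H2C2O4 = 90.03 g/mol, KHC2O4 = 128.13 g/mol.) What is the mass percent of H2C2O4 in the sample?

21.03 %

n(NaOH) = 0.02096 × 0.3856 = 8.082 × 10^-3 mol
Let x = n(H2C2O4), y = n(KHC2O4).
Titrant: 2x + 1y = 8.082 × 10^-3;  mass: 90.03x + 128.13y = 0.7459
Solving, x = 1.743 × 10^-3 mol, y = 4.597 × 10^-3 mol
mass of H2C2O4 = 1.743 × 10^-3 × 90.03 = 0.1569 g
% H2C2O4 = 0.1569 / 0.7459 × 100 = 21.03 %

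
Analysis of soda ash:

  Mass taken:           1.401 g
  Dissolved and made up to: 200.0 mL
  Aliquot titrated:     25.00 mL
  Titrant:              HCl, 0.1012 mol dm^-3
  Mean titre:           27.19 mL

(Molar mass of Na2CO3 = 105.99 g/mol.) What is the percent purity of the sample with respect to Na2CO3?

83.27 %

Na2CO3 + 2 HCl → 2 NaCl + H2O + CO2
n(HCl) per titration = 0.02719 × 0.1012 = 2.752 × 10^-3 mol
From the 1:2 ratio, n(Na2CO3) in each aliquot = 1/2 × 2.752 × 10^-3 = 1.376 × 10^-3 mol
n(Na2CO3) in the whole flask = 1.376 × 10^-3 × 200.0/25.00 = 0.01101 mol
mass of Na2CO3 = 0.01101 × 105.99 = 1.167 g
% Na2CO3 = 1.167 / 1.401 × 100 = 83.27 %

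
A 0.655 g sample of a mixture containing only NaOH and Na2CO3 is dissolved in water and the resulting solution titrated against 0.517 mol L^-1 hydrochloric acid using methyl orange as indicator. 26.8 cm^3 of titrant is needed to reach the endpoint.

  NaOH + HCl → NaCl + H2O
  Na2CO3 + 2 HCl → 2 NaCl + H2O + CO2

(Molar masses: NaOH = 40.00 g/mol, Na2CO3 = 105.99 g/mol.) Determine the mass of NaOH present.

n(HCl) = 0.0268 × 0.517 = 0.0139 mol
Let x = n(NaOH), y = n(Na2CO3).
Titrant: 1x + 2y = 0.0139;  mass: 40.00x + 105.99y = 0.655
Solving, x = 6.10 × 10^-3 mol, y = 3.88 × 10^-3 mol
mass of NaOH = 6.10 × 10^-3 × 40.00 = 0.244 g

0.244 g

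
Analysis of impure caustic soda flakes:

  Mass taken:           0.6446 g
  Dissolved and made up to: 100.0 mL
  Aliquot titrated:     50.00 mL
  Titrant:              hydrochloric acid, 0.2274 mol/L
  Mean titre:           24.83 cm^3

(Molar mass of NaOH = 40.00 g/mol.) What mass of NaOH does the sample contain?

0.4517 g

NaOH + HCl → NaCl + H2O
n(HCl) per titration = 0.02483 × 0.2274 = 5.646 × 10^-3 mol
n(NaOH) in each aliquot = 5.646 × 10^-3 mol (1:1 ratio)
n(NaOH) in the whole flask = 5.646 × 10^-3 × 100.0/50.00 = 0.01129 mol
mass of NaOH = 0.01129 × 40.00 = 0.4517 g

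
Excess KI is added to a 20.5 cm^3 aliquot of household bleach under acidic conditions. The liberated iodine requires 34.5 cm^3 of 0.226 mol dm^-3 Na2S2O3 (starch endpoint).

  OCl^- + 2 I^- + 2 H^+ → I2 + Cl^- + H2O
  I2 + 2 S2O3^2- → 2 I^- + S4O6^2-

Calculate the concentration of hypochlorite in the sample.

n(S2O3^2-) = 0.0345 × 0.226 = 7.80 × 10^-3 mol
n(I2) = n(S2O3^2-)/2 = 3.90 × 10^-3 mol
n(OCl^-) in the aliquot = 3.90 × 10^-3 mol (1:1 ratio)
[OCl^-] = 3.90 × 10^-3 / 0.0205 = 0.190 mol/L

0.190 mol/L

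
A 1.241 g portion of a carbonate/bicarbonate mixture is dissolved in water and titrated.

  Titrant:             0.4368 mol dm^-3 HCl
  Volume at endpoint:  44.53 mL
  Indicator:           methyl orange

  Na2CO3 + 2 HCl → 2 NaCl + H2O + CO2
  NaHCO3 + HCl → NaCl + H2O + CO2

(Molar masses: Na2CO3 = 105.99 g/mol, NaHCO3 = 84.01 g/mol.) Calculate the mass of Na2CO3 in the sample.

n(HCl) = 0.04453 × 0.4368 = 0.01945 mol
Let x = n(Na2CO3), y = n(NaHCO3).
Titrant: 2x + 1y = 0.01945;  mass: 105.99x + 84.01y = 1.241
Solving, x = 6.337 × 10^-3 mol, y = 6.778 × 10^-3 mol
mass of Na2CO3 = 6.337 × 10^-3 × 105.99 = 0.6716 g

0.6716 g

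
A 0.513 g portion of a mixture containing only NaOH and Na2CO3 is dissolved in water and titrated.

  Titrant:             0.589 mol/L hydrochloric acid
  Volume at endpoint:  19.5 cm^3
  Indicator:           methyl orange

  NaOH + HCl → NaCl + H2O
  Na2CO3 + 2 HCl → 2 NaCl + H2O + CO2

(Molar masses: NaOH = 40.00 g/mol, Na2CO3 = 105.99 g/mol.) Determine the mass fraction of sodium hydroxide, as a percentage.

57.4 %

n(HCl) = 0.0195 × 0.589 = 0.0115 mol
Let x = n(NaOH), y = n(Na2CO3).
Titrant: 1x + 2y = 0.0115;  mass: 40.00x + 105.99y = 0.513
Solving, x = 7.36 × 10^-3 mol, y = 2.06 × 10^-3 mol
mass of NaOH = 7.36 × 10^-3 × 40.00 = 0.294 g
% NaOH = 0.294 / 0.513 × 100 = 57.4 %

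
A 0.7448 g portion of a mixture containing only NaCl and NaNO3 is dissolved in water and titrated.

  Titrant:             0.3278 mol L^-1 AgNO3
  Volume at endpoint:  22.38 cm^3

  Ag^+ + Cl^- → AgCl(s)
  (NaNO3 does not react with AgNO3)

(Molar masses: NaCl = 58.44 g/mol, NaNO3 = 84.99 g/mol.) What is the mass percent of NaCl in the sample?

n(AgNO3) = 0.02238 × 0.3278 = 7.336 × 10^-3 mol
Let x = n(NaCl), y = n(NaNO3).
Titrant: 1x = 7.336 × 10^-3;  mass: 58.44x + 84.99y = 0.7448
Solving, x = 7.336 × 10^-3 mol, y = 3.719 × 10^-3 mol
mass of NaCl = 7.336 × 10^-3 × 58.44 = 0.4287 g
% NaCl = 0.4287 / 0.7448 × 100 = 57.56 %

57.56 %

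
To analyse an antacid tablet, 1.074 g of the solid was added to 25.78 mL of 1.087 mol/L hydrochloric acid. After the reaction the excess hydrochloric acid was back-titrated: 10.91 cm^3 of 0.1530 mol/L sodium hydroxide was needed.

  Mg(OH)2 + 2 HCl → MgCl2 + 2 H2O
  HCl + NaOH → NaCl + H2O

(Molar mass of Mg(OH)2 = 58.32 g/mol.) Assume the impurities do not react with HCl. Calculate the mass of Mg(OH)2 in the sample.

0.7685 g

n(HCl) added = 0.02578 × 1.087 = 0.02802 mol
n(NaOH) used in back-titration = 0.01091 × 0.1530 = 1.669 × 10^-3 mol
n(HCl) left over = 1.669 × 10^-3 mol (1:1 ratio)
n(HCl) consumed by analyte = 0.02802 − 1.669 × 10^-3 = 0.02635 mol
From the 1:2 ratio, n(Mg(OH)2) = 1/2 × 0.02635 = 0.01318 mol
mass of Mg(OH)2 = 0.01318 × 58.32 = 0.7685 g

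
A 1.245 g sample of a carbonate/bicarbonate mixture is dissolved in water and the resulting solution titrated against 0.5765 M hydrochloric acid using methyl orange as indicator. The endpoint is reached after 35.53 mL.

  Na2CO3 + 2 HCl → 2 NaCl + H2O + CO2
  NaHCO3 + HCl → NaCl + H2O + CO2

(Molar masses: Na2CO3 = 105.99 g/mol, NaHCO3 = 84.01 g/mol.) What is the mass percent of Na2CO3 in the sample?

65.30 %

n(HCl) = 0.03553 × 0.5765 = 0.02048 mol
Let x = n(Na2CO3), y = n(NaHCO3).
Titrant: 2x + 1y = 0.02048;  mass: 105.99x + 84.01y = 1.245
Solving, x = 7.670 × 10^-3 mol, y = 5.143 × 10^-3 mol
mass of Na2CO3 = 7.670 × 10^-3 × 105.99 = 0.8130 g
% Na2CO3 = 0.8130 / 1.245 × 100 = 65.30 %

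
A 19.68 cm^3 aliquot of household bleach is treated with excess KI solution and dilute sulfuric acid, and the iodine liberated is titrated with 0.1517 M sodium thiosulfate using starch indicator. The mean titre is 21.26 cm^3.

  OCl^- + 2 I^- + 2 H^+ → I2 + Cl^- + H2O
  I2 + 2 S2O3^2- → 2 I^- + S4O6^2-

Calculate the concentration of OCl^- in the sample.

0.08194 M

n(S2O3^2-) = 0.02126 × 0.1517 = 3.225 × 10^-3 mol
n(I2) = n(S2O3^2-)/2 = 1.613 × 10^-3 mol
n(OCl^-) in the aliquot = 1.613 × 10^-3 mol (1:1 ratio)
[OCl^-] = 1.613 × 10^-3 / 0.01968 = 0.08194 mol/L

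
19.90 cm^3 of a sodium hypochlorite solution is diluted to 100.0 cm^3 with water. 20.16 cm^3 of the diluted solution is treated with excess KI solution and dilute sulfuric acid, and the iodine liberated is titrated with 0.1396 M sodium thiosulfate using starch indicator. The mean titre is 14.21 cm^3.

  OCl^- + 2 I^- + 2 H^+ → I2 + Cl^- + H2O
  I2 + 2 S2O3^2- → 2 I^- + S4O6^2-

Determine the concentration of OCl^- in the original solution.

n(S2O3^2-) = 0.01421 × 0.1396 = 1.984 × 10^-3 mol
n(I2) = n(S2O3^2-)/2 = 9.919 × 10^-4 mol
n(OCl^-) in the aliquot = 9.919 × 10^-4 mol (1:1 ratio)
[OCl^-]_dilute = 9.919 × 10^-4 / 0.02016 = 0.04920 mol/L
[OCl^-]_original = 0.04920 × 100.0/19.90 = 0.2472 mol/L

0.2472 M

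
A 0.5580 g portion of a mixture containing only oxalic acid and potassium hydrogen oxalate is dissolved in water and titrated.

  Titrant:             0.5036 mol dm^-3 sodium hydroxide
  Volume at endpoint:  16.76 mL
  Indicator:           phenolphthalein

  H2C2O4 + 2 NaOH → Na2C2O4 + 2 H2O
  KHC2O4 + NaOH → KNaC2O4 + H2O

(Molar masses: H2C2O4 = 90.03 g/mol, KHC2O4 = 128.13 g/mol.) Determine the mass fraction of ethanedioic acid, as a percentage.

n(NaOH) = 0.01676 × 0.5036 = 8.440 × 10^-3 mol
Let x = n(H2C2O4), y = n(KHC2O4).
Titrant: 2x + 1y = 8.440 × 10^-3;  mass: 90.03x + 128.13y = 0.5580
Solving, x = 3.149 × 10^-3 mol, y = 2.142 × 10^-3 mol
mass of H2C2O4 = 3.149 × 10^-3 × 90.03 = 0.2835 g
% H2C2O4 = 0.2835 / 0.5580 × 100 = 50.81 %

50.81 %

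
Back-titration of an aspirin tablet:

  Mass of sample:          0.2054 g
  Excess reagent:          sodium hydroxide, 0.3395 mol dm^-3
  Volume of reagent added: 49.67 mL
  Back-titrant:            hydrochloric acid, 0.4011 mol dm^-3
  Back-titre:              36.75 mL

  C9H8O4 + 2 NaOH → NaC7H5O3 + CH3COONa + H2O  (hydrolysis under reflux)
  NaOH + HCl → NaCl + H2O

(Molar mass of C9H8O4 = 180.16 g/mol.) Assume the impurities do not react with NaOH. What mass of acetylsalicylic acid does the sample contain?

0.1912 g

n(NaOH) added = 0.04967 × 0.3395 = 0.01686 mol
n(HCl) used in back-titration = 0.03675 × 0.4011 = 0.01474 mol
n(NaOH) left over = 0.01474 mol (1:1 ratio)
n(NaOH) consumed by analyte = 0.01686 − 0.01474 = 2.123 × 10^-3 mol
From the 1:2 ratio, n(C9H8O4) = 1/2 × 2.123 × 10^-3 = 1.061 × 10^-3 mol
mass of C9H8O4 = 1.061 × 10^-3 × 180.16 = 0.1912 g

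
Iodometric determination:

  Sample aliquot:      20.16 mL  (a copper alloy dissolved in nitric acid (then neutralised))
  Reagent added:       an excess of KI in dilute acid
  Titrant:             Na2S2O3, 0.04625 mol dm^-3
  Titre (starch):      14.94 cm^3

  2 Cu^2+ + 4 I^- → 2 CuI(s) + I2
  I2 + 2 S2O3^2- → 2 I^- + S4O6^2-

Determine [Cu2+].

0.03427 mol/L

n(S2O3^2-) = 0.01494 × 0.04625 = 6.910 × 10^-4 mol
n(I2) = n(S2O3^2-)/2 = 3.455 × 10^-4 mol
From the 2:1 ratio, n(Cu2+) in the aliquot = 2/1 × 3.455 × 10^-4 = 6.910 × 10^-4 mol
[Cu2+] = 6.910 × 10^-4 / 0.02016 = 0.03427 mol/L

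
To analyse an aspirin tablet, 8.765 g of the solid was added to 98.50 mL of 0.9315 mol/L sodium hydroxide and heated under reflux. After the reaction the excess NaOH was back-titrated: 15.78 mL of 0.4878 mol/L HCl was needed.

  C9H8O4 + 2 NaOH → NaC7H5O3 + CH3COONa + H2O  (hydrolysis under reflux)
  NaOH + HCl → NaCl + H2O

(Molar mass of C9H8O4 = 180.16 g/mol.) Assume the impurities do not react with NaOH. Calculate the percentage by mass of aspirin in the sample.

n(NaOH) added = 0.09850 × 0.9315 = 0.09175 mol
n(HCl) used in back-titration = 0.01578 × 0.4878 = 7.697 × 10^-3 mol
n(NaOH) left over = 7.697 × 10^-3 mol (1:1 ratio)
n(NaOH) consumed by analyte = 0.09175 − 7.697 × 10^-3 = 0.08406 mol
From the 1:2 ratio, n(C9H8O4) = 1/2 × 0.08406 = 0.04203 mol
mass of C9H8O4 = 0.04203 × 180.16 = 7.572 g
% C9H8O4 = 7.572 / 8.765 × 100 = 86.39 %

86.39 %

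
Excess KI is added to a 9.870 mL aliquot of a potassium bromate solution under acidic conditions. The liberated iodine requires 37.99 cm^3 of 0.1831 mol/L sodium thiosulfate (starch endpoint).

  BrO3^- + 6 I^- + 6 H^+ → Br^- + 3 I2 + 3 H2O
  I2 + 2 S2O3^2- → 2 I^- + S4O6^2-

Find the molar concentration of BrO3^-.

n(S2O3^2-) = 0.03799 × 0.1831 = 6.956 × 10^-3 mol
n(I2) = n(S2O3^2-)/2 = 3.478 × 10^-3 mol
From the 1:3 ratio, n(BrO3^-) in the aliquot = 1/3 × 3.478 × 10^-3 = 1.159 × 10^-3 mol
[BrO3^-] = 1.159 × 10^-3 / 0.009870 = 0.1175 mol/L

0.1175 mol/L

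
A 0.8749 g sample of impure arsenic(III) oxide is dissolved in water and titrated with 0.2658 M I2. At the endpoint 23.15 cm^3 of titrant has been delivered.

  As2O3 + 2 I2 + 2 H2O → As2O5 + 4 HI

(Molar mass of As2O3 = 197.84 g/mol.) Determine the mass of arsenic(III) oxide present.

n(I2) = 0.02315 L × 0.2658 mol/L = 6.153 × 10^-3 mol
From the 1:2 ratio, n(As2O3) = 1/2 × 6.153 × 10^-3 = 3.077 × 10^-3 mol
mass of As2O3 = 3.077 × 10^-3 × 197.84 g/mol = 0.6087 g

0.6087 g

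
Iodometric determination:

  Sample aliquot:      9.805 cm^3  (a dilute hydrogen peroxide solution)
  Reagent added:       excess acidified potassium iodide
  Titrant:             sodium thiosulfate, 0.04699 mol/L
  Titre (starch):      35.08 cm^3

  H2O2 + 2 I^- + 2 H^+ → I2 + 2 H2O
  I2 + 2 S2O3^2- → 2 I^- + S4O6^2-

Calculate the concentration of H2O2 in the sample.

0.08406 mol/L

n(S2O3^2-) = 0.03508 × 0.04699 = 1.648 × 10^-3 mol
n(I2) = n(S2O3^2-)/2 = 8.242 × 10^-4 mol
n(H2O2) in the aliquot = 8.242 × 10^-4 mol (1:1 ratio)
[H2O2] = 8.242 × 10^-4 / 0.009805 = 0.08406 mol/L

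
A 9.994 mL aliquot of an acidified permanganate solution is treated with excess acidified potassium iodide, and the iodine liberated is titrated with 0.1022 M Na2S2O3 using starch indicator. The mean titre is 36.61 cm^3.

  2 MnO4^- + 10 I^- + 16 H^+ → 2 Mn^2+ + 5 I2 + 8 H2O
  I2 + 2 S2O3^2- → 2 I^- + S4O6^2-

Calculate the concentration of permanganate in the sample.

0.07488 M

n(S2O3^2-) = 0.03661 × 0.1022 = 3.742 × 10^-3 mol
n(I2) = n(S2O3^2-)/2 = 1.871 × 10^-3 mol
From the 2:5 ratio, n(MnO4^-) in the aliquot = 2/5 × 1.871 × 10^-3 = 7.483 × 10^-4 mol
[MnO4^-] = 7.483 × 10^-4 / 0.009994 = 0.07488 mol/L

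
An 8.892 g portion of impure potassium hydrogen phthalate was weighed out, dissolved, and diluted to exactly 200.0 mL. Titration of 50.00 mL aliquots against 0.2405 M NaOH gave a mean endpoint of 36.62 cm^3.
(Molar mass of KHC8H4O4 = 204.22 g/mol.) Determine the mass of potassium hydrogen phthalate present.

7.194 g

KHC8H4O4 + NaOH → KNaC8H4O4 + H2O
n(NaOH) per titration = 0.03662 × 0.2405 = 8.807 × 10^-3 mol
n(KHC8H4O4) in each aliquot = 8.807 × 10^-3 mol (1:1 ratio)
n(KHC8H4O4) in the whole flask = 8.807 × 10^-3 × 200.0/50.00 = 0.03523 mol
mass of KHC8H4O4 = 0.03523 × 204.22 = 7.194 g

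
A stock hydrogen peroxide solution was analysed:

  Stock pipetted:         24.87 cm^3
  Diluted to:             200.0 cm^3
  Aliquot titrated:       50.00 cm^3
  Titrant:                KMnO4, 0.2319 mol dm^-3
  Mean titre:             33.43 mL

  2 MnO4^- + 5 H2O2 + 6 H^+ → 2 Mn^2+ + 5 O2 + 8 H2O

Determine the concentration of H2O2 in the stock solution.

n(KMnO4) = 0.03343 × 0.2319 = 7.752 × 10^-3 mol
From the 5:2 ratio, n(H2O2) in the aliquot = 5/2 × 7.752 × 10^-3 = 0.01938 mol
[H2O2]_dilute = 0.01938 / 0.05000 = 0.3876 mol/L
Dilution factor = 200.0 / 24.87 = 8.042
[H2O2]_stock = 0.3876 × 8.042 = 3.117 mol/L

3.117 mol/L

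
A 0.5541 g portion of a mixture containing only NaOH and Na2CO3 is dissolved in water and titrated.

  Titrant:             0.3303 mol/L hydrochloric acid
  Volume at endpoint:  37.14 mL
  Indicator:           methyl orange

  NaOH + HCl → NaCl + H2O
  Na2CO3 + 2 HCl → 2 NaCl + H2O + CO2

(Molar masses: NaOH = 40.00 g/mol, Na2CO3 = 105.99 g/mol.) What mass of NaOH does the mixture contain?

n(HCl) = 0.03714 × 0.3303 = 0.01227 mol
Let x = n(NaOH), y = n(Na2CO3).
Titrant: 1x + 2y = 0.01227;  mass: 40.00x + 105.99y = 0.5541
Solving, x = 7.388 × 10^-3 mol, y = 2.440 × 10^-3 mol
mass of NaOH = 7.388 × 10^-3 × 40.00 = 0.2955 g

0.2955 g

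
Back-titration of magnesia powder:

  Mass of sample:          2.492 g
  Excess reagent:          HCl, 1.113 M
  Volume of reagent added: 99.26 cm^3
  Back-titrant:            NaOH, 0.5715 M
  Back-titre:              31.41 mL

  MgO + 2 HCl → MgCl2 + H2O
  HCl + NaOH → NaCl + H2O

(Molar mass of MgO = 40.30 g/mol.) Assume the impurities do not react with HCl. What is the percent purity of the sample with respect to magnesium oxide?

74.82 %

n(HCl) added = 0.09926 × 1.113 = 0.1105 mol
n(NaOH) used in back-titration = 0.03141 × 0.5715 = 0.01795 mol
n(HCl) left over = 0.01795 mol (1:1 ratio)
n(HCl) consumed by analyte = 0.1105 − 0.01795 = 0.09253 mol
From the 1:2 ratio, n(MgO) = 1/2 × 0.09253 = 0.04626 mol
mass of MgO = 0.04626 × 40.30 = 1.864 g
% MgO = 1.864 / 2.492 × 100 = 74.82 %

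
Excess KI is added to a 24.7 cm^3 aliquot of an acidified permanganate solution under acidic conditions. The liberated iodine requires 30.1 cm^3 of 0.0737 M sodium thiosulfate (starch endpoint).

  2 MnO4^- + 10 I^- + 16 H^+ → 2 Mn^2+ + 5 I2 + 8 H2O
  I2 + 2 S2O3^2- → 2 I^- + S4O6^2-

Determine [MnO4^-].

0.0180 M

n(S2O3^2-) = 0.0301 × 0.0737 = 2.22 × 10^-3 mol
n(I2) = n(S2O3^2-)/2 = 1.11 × 10^-3 mol
From the 2:5 ratio, n(MnO4^-) in the aliquot = 2/5 × 1.11 × 10^-3 = 4.44 × 10^-4 mol
[MnO4^-] = 4.44 × 10^-4 / 0.0247 = 0.0180 mol/L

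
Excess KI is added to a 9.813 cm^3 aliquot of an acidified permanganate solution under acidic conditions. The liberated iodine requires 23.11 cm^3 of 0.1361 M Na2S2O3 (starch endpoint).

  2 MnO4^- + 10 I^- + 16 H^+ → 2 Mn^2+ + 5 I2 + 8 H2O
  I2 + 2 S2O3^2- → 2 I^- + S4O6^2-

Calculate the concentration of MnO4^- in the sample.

0.06410 M

n(S2O3^2-) = 0.02311 × 0.1361 = 3.145 × 10^-3 mol
n(I2) = n(S2O3^2-)/2 = 1.573 × 10^-3 mol
From the 2:5 ratio, n(MnO4^-) in the aliquot = 2/5 × 1.573 × 10^-3 = 6.291 × 10^-4 mol
[MnO4^-] = 6.291 × 10^-4 / 0.009813 = 0.06410 mol/L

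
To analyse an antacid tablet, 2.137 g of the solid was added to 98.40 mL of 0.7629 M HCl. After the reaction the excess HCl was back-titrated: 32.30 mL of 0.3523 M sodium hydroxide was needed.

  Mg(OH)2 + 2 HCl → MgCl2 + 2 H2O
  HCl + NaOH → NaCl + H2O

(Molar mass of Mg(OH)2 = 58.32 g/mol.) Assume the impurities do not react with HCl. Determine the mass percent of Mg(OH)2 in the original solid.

86.91 %

n(HCl) added = 0.09840 × 0.7629 = 0.07507 mol
n(NaOH) used in back-titration = 0.03230 × 0.3523 = 0.01138 mol
n(HCl) left over = 0.01138 mol (1:1 ratio)
n(HCl) consumed by analyte = 0.07507 − 0.01138 = 0.06369 mol
From the 1:2 ratio, n(Mg(OH)2) = 1/2 × 0.06369 = 0.03185 mol
mass of Mg(OH)2 = 0.03185 × 58.32 = 1.857 g
% Mg(OH)2 = 1.857 / 2.137 × 100 = 86.91 %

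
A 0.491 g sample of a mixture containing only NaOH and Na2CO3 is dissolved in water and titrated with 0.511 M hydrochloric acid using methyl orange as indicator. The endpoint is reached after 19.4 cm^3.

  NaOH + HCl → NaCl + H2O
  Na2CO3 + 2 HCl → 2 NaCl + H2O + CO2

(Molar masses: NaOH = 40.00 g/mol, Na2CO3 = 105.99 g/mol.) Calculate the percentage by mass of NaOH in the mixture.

21.5 %

n(HCl) = 0.0194 × 0.511 = 9.91 × 10^-3 mol
Let x = n(NaOH), y = n(Na2CO3).
Titrant: 1x + 2y = 9.91 × 10^-3;  mass: 40.00x + 105.99y = 0.491
Solving, x = 2.64 × 10^-3 mol, y = 3.63 × 10^-3 mol
mass of NaOH = 2.64 × 10^-3 × 40.00 = 0.106 g
% NaOH = 0.106 / 0.491 × 100 = 21.5 %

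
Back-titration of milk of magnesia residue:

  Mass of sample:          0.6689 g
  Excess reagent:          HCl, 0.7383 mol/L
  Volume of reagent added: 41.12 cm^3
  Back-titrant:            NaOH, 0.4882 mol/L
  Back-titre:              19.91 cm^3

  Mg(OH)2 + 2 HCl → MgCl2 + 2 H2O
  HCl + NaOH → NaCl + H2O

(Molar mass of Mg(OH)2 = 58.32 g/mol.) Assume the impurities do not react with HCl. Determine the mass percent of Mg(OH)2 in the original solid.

n(HCl) added = 0.04112 × 0.7383 = 0.03036 mol
n(NaOH) used in back-titration = 0.01991 × 0.4882 = 9.720 × 10^-3 mol
n(HCl) left over = 9.720 × 10^-3 mol (1:1 ratio)
n(HCl) consumed by analyte = 0.03036 − 9.720 × 10^-3 = 0.02064 mol
From the 1:2 ratio, n(Mg(OH)2) = 1/2 × 0.02064 = 0.01032 mol
mass of Mg(OH)2 = 0.01032 × 58.32 = 0.6018 g
% Mg(OH)2 = 0.6018 / 0.6689 × 100 = 89.97 %

89.97 %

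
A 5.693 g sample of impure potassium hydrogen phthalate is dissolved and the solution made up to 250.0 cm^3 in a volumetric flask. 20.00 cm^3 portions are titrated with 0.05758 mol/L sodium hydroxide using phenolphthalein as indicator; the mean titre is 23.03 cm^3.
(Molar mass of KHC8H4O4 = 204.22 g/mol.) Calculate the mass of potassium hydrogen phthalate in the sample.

KHC8H4O4 + NaOH → KNaC8H4O4 + H2O
n(NaOH) per titration = 0.02303 × 0.05758 = 1.326 × 10^-3 mol
n(KHC8H4O4) in each aliquot = 1.326 × 10^-3 mol (1:1 ratio)
n(KHC8H4O4) in the whole flask = 1.326 × 10^-3 × 250.0/20.00 = 0.01658 mol
mass of KHC8H4O4 = 0.01658 × 204.22 = 3.385 g

3.385 g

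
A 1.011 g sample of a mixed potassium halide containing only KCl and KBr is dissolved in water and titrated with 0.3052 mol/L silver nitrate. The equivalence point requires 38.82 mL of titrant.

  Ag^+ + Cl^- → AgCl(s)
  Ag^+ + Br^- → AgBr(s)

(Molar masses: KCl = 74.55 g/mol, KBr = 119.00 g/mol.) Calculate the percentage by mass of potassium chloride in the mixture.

66.17 %

n(AgNO3) = 0.03882 × 0.3052 = 0.01185 mol
Let x = n(KCl), y = n(KBr).
Titrant: 1x + 1y = 0.01185;  mass: 74.55x + 119.00y = 1.011
Solving, x = 8.974 × 10^-3 mol, y = 2.874 × 10^-3 mol
mass of KCl = 8.974 × 10^-3 × 74.55 = 0.6690 g
% KCl = 0.6690 / 1.011 × 100 = 66.17 %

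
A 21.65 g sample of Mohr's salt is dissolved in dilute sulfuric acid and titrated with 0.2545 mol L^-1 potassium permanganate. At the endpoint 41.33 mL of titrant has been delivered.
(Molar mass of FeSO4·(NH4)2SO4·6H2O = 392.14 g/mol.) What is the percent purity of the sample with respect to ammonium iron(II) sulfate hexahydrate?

MnO4^- + 5 Fe^2+ + 8 H^+ → Mn^2+ + 5 Fe^3+ + 4 H2O
n(KMnO4) = 0.04133 L × 0.2545 mol/L = 0.01052 mol
From the 5:1 ratio, n(FeSO4·(NH4)2SO4·6H2O) = 5/1 × 0.01052 = 0.05259 mol
mass of FeSO4·(NH4)2SO4·6H2O = 0.05259 × 392.14 g/mol = 20.62 g
% FeSO4·(NH4)2SO4·6H2O = 20.62 / 21.65 × 100 = 95.26 %

95.26 %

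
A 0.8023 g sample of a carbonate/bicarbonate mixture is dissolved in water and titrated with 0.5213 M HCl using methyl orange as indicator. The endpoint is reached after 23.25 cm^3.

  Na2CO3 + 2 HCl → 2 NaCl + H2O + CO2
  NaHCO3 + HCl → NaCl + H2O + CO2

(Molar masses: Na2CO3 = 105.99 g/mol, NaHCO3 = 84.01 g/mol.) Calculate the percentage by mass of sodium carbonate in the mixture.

n(HCl) = 0.02325 × 0.5213 = 0.01212 mol
Let x = n(Na2CO3), y = n(NaHCO3).
Titrant: 2x + 1y = 0.01212;  mass: 105.99x + 84.01y = 0.8023
Solving, x = 3.481 × 10^-3 mol, y = 5.158 × 10^-3 mol
mass of Na2CO3 = 3.481 × 10^-3 × 105.99 = 0.3689 g
% Na2CO3 = 0.3689 / 0.8023 × 100 = 45.99 %

45.99 %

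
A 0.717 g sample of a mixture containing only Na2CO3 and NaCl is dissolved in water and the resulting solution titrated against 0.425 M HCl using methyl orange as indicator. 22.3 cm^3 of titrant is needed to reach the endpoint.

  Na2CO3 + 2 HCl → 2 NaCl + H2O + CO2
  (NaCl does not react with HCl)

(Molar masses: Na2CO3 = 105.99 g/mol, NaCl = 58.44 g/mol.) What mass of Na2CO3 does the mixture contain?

n(HCl) = 0.0223 × 0.425 = 9.48 × 10^-3 mol
Let x = n(Na2CO3), y = n(NaCl).
Titrant: 2x = 9.48 × 10^-3;  mass: 105.99x + 58.44y = 0.717
Solving, x = 4.74 × 10^-3 mol, y = 3.67 × 10^-3 mol
mass of Na2CO3 = 4.74 × 10^-3 × 105.99 = 0.502 g

0.502 g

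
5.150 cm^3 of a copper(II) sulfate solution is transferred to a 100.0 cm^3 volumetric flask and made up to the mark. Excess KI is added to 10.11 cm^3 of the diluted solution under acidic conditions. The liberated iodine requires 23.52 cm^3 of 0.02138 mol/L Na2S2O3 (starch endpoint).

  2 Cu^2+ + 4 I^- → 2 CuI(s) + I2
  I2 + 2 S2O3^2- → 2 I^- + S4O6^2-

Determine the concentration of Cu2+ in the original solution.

0.9658 mol/L

n(S2O3^2-) = 0.02352 × 0.02138 = 5.029 × 10^-4 mol
n(I2) = n(S2O3^2-)/2 = 2.514 × 10^-4 mol
From the 2:1 ratio, n(Cu2+) in the aliquot = 2/1 × 2.514 × 10^-4 = 5.029 × 10^-4 mol
[Cu2+]_dilute = 5.029 × 10^-4 / 0.01011 = 0.04974 mol/L
[Cu2+]_original = 0.04974 × 100.0/5.150 = 0.9658 mol/L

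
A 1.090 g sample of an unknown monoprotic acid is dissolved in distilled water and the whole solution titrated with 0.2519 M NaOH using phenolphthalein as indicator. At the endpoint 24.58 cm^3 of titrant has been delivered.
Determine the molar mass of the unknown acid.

n(NaOH) = 0.02458 L × 0.2519 mol/L = 6.192 × 10^-3 mol
n(HA) = 6.192 × 10^-3 mol (1:1 ratio)
M = m / n = 1.090 g / 6.192 × 10^-3 mol = 176.0 g/mol

176.0 g/mol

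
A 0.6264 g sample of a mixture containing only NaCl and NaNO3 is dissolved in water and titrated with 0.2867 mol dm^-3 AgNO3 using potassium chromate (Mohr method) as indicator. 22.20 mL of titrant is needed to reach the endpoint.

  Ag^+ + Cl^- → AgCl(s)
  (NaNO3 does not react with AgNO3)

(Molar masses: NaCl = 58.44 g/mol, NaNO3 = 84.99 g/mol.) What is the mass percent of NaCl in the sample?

59.38 %

n(AgNO3) = 0.02220 × 0.2867 = 6.365 × 10^-3 mol
Let x = n(NaCl), y = n(NaNO3).
Titrant: 1x = 6.365 × 10^-3;  mass: 58.44x + 84.99y = 0.6264
Solving, x = 6.365 × 10^-3 mol, y = 2.994 × 10^-3 mol
mass of NaCl = 6.365 × 10^-3 × 58.44 = 0.3720 g
% NaCl = 0.3720 / 0.6264 × 100 = 59.38 %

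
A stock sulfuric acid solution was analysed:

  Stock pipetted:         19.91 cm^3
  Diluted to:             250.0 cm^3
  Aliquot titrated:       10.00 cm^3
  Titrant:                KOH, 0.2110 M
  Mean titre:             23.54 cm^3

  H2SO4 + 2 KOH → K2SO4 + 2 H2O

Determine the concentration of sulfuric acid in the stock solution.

n(KOH) = 0.02354 × 0.2110 = 4.967 × 10^-3 mol
From the 1:2 ratio, n(H2SO4) in the aliquot = 1/2 × 4.967 × 10^-3 = 2.483 × 10^-3 mol
[H2SO4]_dilute = 2.483 × 10^-3 / 0.01000 = 0.2483 mol/L
Dilution factor = 250.0 / 19.91 = 12.56
[H2SO4]_stock = 0.2483 × 12.56 = 3.118 mol/L

3.118 M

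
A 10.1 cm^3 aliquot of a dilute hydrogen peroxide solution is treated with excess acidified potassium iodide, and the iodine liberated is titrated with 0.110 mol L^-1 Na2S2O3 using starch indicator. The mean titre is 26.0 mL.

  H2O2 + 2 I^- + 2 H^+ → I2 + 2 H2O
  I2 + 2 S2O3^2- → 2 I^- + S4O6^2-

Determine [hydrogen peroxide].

0.142 mol/L

n(S2O3^2-) = 0.0260 × 0.110 = 2.86 × 10^-3 mol
n(I2) = n(S2O3^2-)/2 = 1.43 × 10^-3 mol
n(H2O2) in the aliquot = 1.43 × 10^-3 mol (1:1 ratio)
[H2O2] = 1.43 × 10^-3 / 0.0101 = 0.142 mol/L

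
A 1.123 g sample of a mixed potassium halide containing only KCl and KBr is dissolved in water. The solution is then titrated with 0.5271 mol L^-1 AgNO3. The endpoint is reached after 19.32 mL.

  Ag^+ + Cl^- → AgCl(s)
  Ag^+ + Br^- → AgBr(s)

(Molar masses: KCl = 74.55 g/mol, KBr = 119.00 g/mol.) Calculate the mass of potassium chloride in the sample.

n(AgNO3) = 0.01932 × 0.5271 = 0.01018 mol
Let x = n(KCl), y = n(KBr).
Titrant: 1x + 1y = 0.01018;  mass: 74.55x + 119.00y = 1.123
Solving, x = 1.999 × 10^-3 mol, y = 8.185 × 10^-3 mol
mass of KCl = 1.999 × 10^-3 × 74.55 = 0.1490 g

0.1490 g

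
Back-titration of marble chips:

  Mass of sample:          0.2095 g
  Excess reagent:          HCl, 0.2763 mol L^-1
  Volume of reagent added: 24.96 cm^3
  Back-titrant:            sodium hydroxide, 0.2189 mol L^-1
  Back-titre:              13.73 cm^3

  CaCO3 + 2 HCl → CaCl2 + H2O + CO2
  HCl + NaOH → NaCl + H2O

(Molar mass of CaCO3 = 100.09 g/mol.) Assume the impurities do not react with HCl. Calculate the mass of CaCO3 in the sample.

n(HCl) added = 0.02496 × 0.2763 = 6.896 × 10^-3 mol
n(NaOH) used in back-titration = 0.01373 × 0.2189 = 3.005 × 10^-3 mol
n(HCl) left over = 3.005 × 10^-3 mol (1:1 ratio)
n(HCl) consumed by analyte = 6.896 × 10^-3 − 3.005 × 10^-3 = 3.891 × 10^-3 mol
From the 1:2 ratio, n(CaCO3) = 1/2 × 3.891 × 10^-3 = 1.945 × 10^-3 mol
mass of CaCO3 = 1.945 × 10^-3 × 100.09 = 0.1947 g

0.1947 g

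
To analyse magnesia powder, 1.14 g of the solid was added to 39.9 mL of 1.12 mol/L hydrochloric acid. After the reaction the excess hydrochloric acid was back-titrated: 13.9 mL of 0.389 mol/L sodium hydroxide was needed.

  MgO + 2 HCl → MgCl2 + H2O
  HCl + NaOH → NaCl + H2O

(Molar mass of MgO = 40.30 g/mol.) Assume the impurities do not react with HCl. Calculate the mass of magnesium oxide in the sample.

0.792 g

n(HCl) added = 0.0399 × 1.12 = 0.0447 mol
n(NaOH) used in back-titration = 0.0139 × 0.389 = 5.41 × 10^-3 mol
n(HCl) left over = 5.41 × 10^-3 mol (1:1 ratio)
n(HCl) consumed by analyte = 0.0447 − 5.41 × 10^-3 = 0.0393 mol
From the 1:2 ratio, n(MgO) = 1/2 × 0.0393 = 0.0196 mol
mass of MgO = 0.0196 × 40.30 = 0.792 g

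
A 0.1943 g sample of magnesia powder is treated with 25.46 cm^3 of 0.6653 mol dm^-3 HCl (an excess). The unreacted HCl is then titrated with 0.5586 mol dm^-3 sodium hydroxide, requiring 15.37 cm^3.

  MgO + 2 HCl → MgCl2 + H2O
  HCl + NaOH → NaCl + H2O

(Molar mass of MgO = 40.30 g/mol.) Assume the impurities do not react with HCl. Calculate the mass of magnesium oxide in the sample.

n(HCl) added = 0.02546 × 0.6653 = 0.01694 mol
n(NaOH) used in back-titration = 0.01537 × 0.5586 = 8.586 × 10^-3 mol
n(HCl) left over = 8.586 × 10^-3 mol (1:1 ratio)
n(HCl) consumed by analyte = 0.01694 − 8.586 × 10^-3 = 8.353 × 10^-3 mol
From the 1:2 ratio, n(MgO) = 1/2 × 8.353 × 10^-3 = 4.176 × 10^-3 mol
mass of MgO = 4.176 × 10^-3 × 40.30 = 0.1683 g

0.1683 g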